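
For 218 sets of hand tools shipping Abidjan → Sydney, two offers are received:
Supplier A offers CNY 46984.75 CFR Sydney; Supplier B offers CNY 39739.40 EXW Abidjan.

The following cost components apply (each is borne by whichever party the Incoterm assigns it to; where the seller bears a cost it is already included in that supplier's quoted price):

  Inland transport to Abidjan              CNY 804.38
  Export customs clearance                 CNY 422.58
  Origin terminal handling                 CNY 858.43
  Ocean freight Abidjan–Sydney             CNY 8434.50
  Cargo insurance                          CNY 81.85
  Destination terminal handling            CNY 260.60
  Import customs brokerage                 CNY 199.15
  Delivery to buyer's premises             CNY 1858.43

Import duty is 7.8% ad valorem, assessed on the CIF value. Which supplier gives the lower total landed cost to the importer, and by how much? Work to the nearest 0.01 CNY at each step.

Supplier A (CFR):
CIF value = CFR price + insurance = 46984.75 + 81.85 = 47066.60
Import duty = 47066.60 × 7.8% = 3671.19
Buyer bears (A): 81.85 + 260.60 + 199.15 + 1858.43 = 2400.03
Landed cost (A) = invoice 46984.75 + 2400.03 + duty 3671.19 = 53055.97
Supplier B (EXW):
CIF value = EXW price + inland to port + export clearance + origin terminal + freight + insurance = 39739.40 + 804.38 + 422.58 + 858.43 + 8434.50 + 81.85 = 50341.14
Import duty = 50341.14 × 7.8% = 3926.61
Buyer bears (B): 804.38 + 422.58 + 858.43 + 8434.50 + 81.85 + 260.60 + 199.15 + 1858.43 = 12919.92
Landed cost (B) = invoice 39739.40 + 12919.92 + duty 3926.61 = 56585.93
Difference = |53055.97 − 56585.93| = 3529.96

Supplier A is cheaper by CNY 3529.96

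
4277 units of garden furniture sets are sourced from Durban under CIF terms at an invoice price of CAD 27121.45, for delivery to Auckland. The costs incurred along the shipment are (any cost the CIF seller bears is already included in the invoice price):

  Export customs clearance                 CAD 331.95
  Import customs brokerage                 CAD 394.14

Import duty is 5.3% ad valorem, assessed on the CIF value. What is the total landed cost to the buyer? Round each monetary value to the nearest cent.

Total landed cost: CAD 28953.03

CIF: the seller pays costs through ocean freight and marine insurance to the destination port.
Already in the invoice (seller's account under CIF): export clearance — exclude.
The CIF price already equals the CIF value: 27121.45
Import duty = 27121.45 × 5.3% = 1437.44
Buyer bears: brokerage 394.14 + duty 1437.44 = 1831.58
Landed cost = invoice 27121.45 + 1831.58 = 28953.03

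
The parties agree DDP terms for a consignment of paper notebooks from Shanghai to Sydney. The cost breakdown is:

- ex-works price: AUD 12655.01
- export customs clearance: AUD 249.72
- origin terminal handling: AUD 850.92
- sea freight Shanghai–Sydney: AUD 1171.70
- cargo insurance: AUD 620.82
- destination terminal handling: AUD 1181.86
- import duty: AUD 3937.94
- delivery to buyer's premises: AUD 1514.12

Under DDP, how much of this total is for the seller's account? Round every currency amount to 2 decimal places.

Seller's account: AUD 22182.09

DDP: the seller bears all costs including import duty.
Seller's account: goods 12655.01 + export clearance 249.72 + origin terminal 850.92 + freight 1171.70 + insurance 620.82 + destination terminal 1181.86 + duty 3937.94 + delivery 1514.12 = 22182.09
Buyer's account: 0.00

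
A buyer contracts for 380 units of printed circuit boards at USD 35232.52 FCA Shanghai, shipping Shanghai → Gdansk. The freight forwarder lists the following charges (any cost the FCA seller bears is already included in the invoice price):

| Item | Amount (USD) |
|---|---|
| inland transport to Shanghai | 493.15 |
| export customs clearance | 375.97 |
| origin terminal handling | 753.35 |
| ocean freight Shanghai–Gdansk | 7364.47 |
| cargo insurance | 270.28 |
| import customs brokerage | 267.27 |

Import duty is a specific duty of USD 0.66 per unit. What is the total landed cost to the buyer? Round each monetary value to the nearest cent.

FCA: the seller delivers export-cleared goods to the carrier; the buyer bears costs from that point.
Already in the invoice (seller's account under FCA): inland to port, export clearance — exclude.
CIF value = FCA price + origin terminal + freight + insurance = 35232.52 + 753.35 + 7364.47 + 270.28 = 43620.62
Import duty = 380 × 0.66 = 250.80
Buyer bears: origin terminal 753.35 + freight 7364.47 + insurance 270.28 + brokerage 267.27 + duty 250.80 = 8906.17
Landed cost = invoice 35232.52 + 8906.17 = 44138.69

Total landed cost: USD 44138.69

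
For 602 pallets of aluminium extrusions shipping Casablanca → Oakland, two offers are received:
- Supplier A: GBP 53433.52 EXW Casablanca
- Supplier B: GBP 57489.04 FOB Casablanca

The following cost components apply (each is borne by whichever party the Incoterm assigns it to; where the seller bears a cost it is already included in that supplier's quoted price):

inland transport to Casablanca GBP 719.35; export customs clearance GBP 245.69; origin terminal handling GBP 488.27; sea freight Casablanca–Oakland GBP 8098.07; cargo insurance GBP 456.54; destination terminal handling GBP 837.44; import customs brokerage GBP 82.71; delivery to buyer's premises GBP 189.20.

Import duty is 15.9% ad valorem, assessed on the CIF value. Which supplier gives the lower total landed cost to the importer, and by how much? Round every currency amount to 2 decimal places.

Supplier A is cheaper by GBP 3015.96

Supplier A (EXW):
CIF value = EXW price + inland to port + export clearance + origin terminal + freight + insurance = 53433.52 + 719.35 + 245.69 + 488.27 + 8098.07 + 456.54 = 63441.44
Import duty = 63441.44 × 15.9% = 10087.19
Buyer bears (A): 719.35 + 245.69 + 488.27 + 8098.07 + 456.54 + 837.44 + 82.71 + 189.20 = 11117.27
Landed cost (A) = invoice 53433.52 + 11117.27 + duty 10087.19 = 74637.98
Supplier B (FOB):
CIF value = FOB price + freight + insurance = 57489.04 + 8098.07 + 456.54 = 66043.65
Import duty = 66043.65 × 15.9% = 10500.94
Buyer bears (B): 8098.07 + 456.54 + 837.44 + 82.71 + 189.20 = 9663.96
Landed cost (B) = invoice 57489.04 + 9663.96 + duty 10500.94 = 77653.94
Difference = |74637.98 − 77653.94| = 3015.96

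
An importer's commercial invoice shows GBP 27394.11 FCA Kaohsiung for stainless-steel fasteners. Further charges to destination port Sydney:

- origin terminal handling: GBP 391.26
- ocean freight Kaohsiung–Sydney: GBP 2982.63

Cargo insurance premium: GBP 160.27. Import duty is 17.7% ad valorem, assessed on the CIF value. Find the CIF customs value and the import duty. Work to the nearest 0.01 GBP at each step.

CIF value: GBP 30928.27; import duty: GBP 5474.30

CIF = FCA price + pre-shipment costs + freight + insurance
CIF = 27394.11 + 391.26 + 2982.63 + 160.27 = 30928.27
Import duty = 30928.27 × 17.7% = 5474.30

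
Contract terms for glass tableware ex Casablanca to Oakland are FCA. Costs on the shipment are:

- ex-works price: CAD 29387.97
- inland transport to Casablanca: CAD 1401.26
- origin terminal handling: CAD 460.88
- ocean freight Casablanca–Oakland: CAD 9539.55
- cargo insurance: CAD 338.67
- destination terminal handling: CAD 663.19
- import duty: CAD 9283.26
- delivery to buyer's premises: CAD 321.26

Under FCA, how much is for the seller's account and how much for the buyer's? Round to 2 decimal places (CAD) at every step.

Seller: CAD 30789.23; buyer: CAD 20606.81

FCA: the seller delivers export-cleared goods to the carrier; the buyer bears costs from that point.
Seller's account: goods 29387.97 + inland to port 1401.26 = 30789.23
Buyer's account: origin terminal 460.88 + freight 9539.55 + insurance 338.67 + destination terminal 663.19 + duty 9283.26 + delivery 321.26 = 20606.81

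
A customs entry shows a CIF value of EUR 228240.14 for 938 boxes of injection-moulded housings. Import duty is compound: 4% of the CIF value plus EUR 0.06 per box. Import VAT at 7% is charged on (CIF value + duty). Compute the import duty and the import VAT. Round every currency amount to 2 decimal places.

Ad valorem component: 228240.14 × 4% = 9129.61
Specific component: 938 × 0.06 = 56.28
Import duty = 9129.61 + 56.28 = 9185.89
VAT base = CIF + duty = 228240.14 + 9185.89 = 237426.03
Import VAT = 237426.03 × 7% = 16619.82

Import duty: EUR 9185.89; import VAT: EUR 16619.82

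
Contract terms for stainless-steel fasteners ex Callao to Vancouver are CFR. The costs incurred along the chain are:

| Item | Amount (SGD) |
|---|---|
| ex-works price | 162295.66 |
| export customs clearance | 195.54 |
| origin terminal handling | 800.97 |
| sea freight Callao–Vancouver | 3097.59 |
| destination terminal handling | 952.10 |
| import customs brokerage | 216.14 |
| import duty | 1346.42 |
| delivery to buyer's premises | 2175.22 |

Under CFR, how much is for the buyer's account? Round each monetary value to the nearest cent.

CFR: the seller pays costs through ocean freight to the destination port, but not insurance.
Seller's account: goods 162295.66 + export clearance 195.54 + origin terminal 800.97 + freight 3097.59 = 166389.76
Buyer's account: destination terminal 952.10 + brokerage 216.14 + duty 1346.42 + delivery 2175.22 = 4689.88

Buyer's account: SGD 4689.88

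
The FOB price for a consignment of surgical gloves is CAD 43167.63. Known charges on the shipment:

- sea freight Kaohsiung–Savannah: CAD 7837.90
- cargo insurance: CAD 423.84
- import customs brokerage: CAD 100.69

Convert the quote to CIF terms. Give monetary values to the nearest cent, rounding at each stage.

Not relevant to the conversion: brokerage — on the buyer under both terms; not part of either seller's price.
From FOB to CIF, the seller additionally bears: freight, insurance.
CIF price = 43167.63 + 7837.90 + 423.84 = 51429.37

CIF price: CAD 51429.37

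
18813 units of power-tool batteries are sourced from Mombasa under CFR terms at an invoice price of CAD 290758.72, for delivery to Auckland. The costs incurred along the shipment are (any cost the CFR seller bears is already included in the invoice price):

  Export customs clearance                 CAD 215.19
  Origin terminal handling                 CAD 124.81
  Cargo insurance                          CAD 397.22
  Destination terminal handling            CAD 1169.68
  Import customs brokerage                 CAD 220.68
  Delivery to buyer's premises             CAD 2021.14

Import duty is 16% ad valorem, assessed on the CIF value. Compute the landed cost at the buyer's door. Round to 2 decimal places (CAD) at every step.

Total landed cost: CAD 341152.39

CFR: the seller pays costs through ocean freight to the destination port, but not insurance.
Already in the invoice (seller's account under CFR): export clearance, origin terminal — exclude.
CIF value = CFR price + insurance = 290758.72 + 397.22 = 291155.94
Import duty = 291155.94 × 16% = 46584.95
Buyer bears: insurance 397.22 + destination terminal 1169.68 + brokerage 220.68 + delivery 2021.14 + duty 46584.95 = 50393.67
Landed cost = invoice 290758.72 + 50393.67 = 341152.39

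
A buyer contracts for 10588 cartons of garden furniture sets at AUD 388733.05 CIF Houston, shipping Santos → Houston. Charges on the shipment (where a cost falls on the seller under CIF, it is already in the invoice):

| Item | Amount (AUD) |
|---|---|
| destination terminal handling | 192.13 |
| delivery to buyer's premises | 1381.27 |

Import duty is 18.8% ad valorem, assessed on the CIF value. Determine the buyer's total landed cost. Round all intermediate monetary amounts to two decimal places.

Total landed cost: AUD 463388.26

CIF: the seller pays costs through ocean freight and marine insurance to the destination port.
The CIF price already equals the CIF value: 388733.05
Import duty = 388733.05 × 18.8% = 73081.81
Buyer bears: destination terminal 192.13 + delivery 1381.27 + duty 73081.81 = 74655.21
Landed cost = invoice 388733.05 + 74655.21 = 463388.26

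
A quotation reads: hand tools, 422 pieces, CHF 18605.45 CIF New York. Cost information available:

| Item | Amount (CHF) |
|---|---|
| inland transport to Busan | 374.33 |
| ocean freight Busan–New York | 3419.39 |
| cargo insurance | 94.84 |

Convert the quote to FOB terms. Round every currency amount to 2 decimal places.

Not relevant to the conversion: inland to port — on the seller under both CIF and FOB; already in the CIF price and stays in the FOB price.
From CIF to FOB, the seller no longer bears: freight, insurance.
FOB price = 18605.45 − 3419.39 − 94.84 = 15091.22

FOB price: CHF 15091.22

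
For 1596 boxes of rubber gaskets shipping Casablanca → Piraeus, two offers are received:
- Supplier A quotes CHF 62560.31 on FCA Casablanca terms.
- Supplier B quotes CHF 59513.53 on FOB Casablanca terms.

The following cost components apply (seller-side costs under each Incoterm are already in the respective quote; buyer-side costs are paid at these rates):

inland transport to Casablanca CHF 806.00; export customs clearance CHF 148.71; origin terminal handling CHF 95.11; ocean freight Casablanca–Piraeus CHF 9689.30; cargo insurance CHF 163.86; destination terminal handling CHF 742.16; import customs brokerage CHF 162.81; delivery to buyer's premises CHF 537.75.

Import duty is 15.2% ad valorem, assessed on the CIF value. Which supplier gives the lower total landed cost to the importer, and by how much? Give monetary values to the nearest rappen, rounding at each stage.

Supplier A (FCA):
CIF value = FCA price + origin terminal + freight + insurance = 62560.31 + 95.11 + 9689.30 + 163.86 = 72508.58
Import duty = 72508.58 × 15.2% = 11021.30
Buyer bears (A): 95.11 + 9689.30 + 163.86 + 742.16 + 162.81 + 537.75 = 11390.99
Landed cost (A) = invoice 62560.31 + 11390.99 + duty 11021.30 = 84972.60
Supplier B (FOB):
CIF value = FOB price + freight + insurance = 59513.53 + 9689.30 + 163.86 = 69366.69
Import duty = 69366.69 × 15.2% = 10543.74
Buyer bears (B): 9689.30 + 163.86 + 742.16 + 162.81 + 537.75 = 11295.88
Landed cost (B) = invoice 59513.53 + 11295.88 + duty 10543.74 = 81353.15
Difference = |84972.60 − 81353.15| = 3619.45

Supplier B is cheaper by CHF 3619.45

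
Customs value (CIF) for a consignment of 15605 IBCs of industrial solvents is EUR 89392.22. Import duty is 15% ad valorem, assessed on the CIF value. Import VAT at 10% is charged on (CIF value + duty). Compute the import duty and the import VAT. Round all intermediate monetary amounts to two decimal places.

Import duty = 89392.22 × 15% = 13408.83
VAT base = CIF + duty = 89392.22 + 13408.83 = 102801.05
Import VAT = 102801.05 × 10% = 10280.11

Import duty: EUR 13408.83; import VAT: EUR 10280.11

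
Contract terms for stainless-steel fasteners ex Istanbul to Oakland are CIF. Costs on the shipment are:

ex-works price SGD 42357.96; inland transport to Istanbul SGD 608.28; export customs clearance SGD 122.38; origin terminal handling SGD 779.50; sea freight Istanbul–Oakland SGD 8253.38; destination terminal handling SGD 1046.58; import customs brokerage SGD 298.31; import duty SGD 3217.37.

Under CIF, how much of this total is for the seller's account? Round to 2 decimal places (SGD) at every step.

CIF: the seller pays costs through ocean freight and marine insurance to the destination port.
Seller's account: goods 42357.96 + inland to port 608.28 + export clearance 122.38 + origin terminal 779.50 + freight 8253.38 = 52121.50
Buyer's account: destination terminal 1046.58 + brokerage 298.31 + duty 3217.37 = 4562.26

Seller's account: SGD 52121.50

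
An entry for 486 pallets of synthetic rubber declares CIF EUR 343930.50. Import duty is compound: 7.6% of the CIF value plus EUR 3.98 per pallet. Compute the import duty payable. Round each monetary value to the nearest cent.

Import duty: EUR 28073.00

Ad valorem component: 343930.50 × 7.6% = 26138.72
Specific component: 486 × 3.98 = 1934.28
Import duty = 26138.72 + 1934.28 = 28073.00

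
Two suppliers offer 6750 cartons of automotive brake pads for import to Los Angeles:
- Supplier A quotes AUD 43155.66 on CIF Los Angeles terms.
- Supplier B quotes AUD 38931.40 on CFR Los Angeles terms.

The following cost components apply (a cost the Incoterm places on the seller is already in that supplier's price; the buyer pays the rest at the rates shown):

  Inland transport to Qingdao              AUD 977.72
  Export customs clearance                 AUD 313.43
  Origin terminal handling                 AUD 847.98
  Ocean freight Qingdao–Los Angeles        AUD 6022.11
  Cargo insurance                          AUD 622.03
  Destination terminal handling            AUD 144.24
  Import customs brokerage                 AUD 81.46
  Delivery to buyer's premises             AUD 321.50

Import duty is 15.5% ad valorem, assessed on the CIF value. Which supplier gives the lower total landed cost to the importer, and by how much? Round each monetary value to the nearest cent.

Supplier B is cheaper by AUD 4160.58

Supplier A (CIF):
The CIF price already equals the CIF value: 43155.66
Import duty = 43155.66 × 15.5% = 6689.13
Buyer bears (A): 144.24 + 81.46 + 321.50 = 547.20
Landed cost (A) = invoice 43155.66 + 547.20 + duty 6689.13 = 50391.99
Supplier B (CFR):
CIF value = CFR price + insurance = 38931.40 + 622.03 = 39553.43
Import duty = 39553.43 × 15.5% = 6130.78
Buyer bears (B): 622.03 + 144.24 + 81.46 + 321.50 = 1169.23
Landed cost (B) = invoice 38931.40 + 1169.23 + duty 6130.78 = 46231.41
Difference = |50391.99 − 46231.41| = 4160.58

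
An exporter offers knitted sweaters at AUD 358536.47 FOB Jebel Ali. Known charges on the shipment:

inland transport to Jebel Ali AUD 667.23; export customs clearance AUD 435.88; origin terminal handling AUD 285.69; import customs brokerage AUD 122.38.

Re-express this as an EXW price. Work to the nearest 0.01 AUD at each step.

EXW price: AUD 357147.67

Not relevant to the conversion: brokerage — on the buyer under both terms; not part of either seller's price.
From FOB to EXW, the seller no longer bears: inland to port, export clearance, origin terminal.
EXW price = 358536.47 − 667.23 − 435.88 − 285.69 = 357147.67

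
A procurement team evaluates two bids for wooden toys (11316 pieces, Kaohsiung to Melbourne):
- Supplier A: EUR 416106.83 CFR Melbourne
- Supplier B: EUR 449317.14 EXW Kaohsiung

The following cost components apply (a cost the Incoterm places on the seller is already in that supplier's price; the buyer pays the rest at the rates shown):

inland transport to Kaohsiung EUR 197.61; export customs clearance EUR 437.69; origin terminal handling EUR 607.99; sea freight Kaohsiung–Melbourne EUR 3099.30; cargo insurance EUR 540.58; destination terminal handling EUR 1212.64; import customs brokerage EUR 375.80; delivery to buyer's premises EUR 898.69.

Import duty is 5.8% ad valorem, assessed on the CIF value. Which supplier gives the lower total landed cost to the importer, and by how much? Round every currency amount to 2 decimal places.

Supplier A is cheaper by EUR 39730.97

Supplier A (CFR):
CIF value = CFR price + insurance = 416106.83 + 540.58 = 416647.41
Import duty = 416647.41 × 5.8% = 24165.55
Buyer bears (A): 540.58 + 1212.64 + 375.80 + 898.69 = 3027.71
Landed cost (A) = invoice 416106.83 + 3027.71 + duty 24165.55 = 443300.09
Supplier B (EXW):
CIF value = EXW price + inland to port + export clearance + origin terminal + freight + insurance = 449317.14 + 197.61 + 437.69 + 607.99 + 3099.30 + 540.58 = 454200.31
Import duty = 454200.31 × 5.8% = 26343.62
Buyer bears (B): 197.61 + 437.69 + 607.99 + 3099.30 + 540.58 + 1212.64 + 375.80 + 898.69 = 7370.30
Landed cost (B) = invoice 449317.14 + 7370.30 + duty 26343.62 = 483031.06
Difference = |443300.09 − 483031.06| = 39730.97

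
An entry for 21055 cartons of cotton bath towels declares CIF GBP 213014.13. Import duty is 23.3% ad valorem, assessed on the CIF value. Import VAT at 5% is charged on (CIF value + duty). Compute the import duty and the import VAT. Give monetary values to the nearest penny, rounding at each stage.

Import duty: GBP 49632.29; import VAT: GBP 13132.32

Import duty = 213014.13 × 23.3% = 49632.29
VAT base = CIF + duty = 213014.13 + 49632.29 = 262646.42
Import VAT = 262646.42 × 5% = 13132.32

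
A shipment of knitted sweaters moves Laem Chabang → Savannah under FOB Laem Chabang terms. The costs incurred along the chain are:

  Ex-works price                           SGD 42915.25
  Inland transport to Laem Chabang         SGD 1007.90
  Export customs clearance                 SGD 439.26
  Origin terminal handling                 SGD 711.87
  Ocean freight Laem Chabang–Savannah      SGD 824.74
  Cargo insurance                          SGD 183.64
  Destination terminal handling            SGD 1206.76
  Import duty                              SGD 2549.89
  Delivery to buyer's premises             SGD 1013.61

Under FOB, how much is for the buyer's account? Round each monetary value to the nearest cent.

Buyer's account: SGD 5778.64

FOB: the seller bears costs until goods are on board at the origin port; the buyer bears freight, insurance and all costs thereafter.
Seller's account: goods 42915.25 + inland to port 1007.90 + export clearance 439.26 + origin terminal 711.87 = 45074.28
Buyer's account: freight 824.74 + insurance 183.64 + destination terminal 1206.76 + duty 2549.89 + delivery 1013.61 = 5778.64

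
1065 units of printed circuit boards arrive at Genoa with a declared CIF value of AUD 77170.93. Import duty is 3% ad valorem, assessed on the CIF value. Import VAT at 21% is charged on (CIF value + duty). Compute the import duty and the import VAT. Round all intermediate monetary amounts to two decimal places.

Import duty: AUD 2315.13; import VAT: AUD 16692.07

Import duty = 77170.93 × 3% = 2315.13
VAT base = CIF + duty = 77170.93 + 2315.13 = 79486.06
Import VAT = 79486.06 × 21% = 16692.07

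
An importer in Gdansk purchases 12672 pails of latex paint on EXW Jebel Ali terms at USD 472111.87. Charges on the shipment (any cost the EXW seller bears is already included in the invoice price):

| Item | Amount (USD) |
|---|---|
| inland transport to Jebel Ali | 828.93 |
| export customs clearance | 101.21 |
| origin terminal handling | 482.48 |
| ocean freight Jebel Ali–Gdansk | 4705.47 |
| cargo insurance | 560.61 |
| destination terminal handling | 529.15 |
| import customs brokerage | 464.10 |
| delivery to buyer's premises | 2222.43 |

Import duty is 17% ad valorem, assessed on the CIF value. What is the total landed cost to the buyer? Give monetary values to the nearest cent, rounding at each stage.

EXW: the seller makes goods available at their premises; the buyer bears all onward costs.
CIF value = EXW price + inland to port + export clearance + origin terminal + freight + insurance = 472111.87 + 828.93 + 101.21 + 482.48 + 4705.47 + 560.61 = 478790.57
Import duty = 478790.57 × 17% = 81394.40
Buyer bears: inland to port 828.93 + export clearance 101.21 + origin terminal 482.48 + freight 4705.47 + insurance 560.61 + destination terminal 529.15 + brokerage 464.10 + delivery 2222.43 + duty 81394.40 = 91288.78
Landed cost = invoice 472111.87 + 91288.78 = 563400.65

Total landed cost: USD 563400.65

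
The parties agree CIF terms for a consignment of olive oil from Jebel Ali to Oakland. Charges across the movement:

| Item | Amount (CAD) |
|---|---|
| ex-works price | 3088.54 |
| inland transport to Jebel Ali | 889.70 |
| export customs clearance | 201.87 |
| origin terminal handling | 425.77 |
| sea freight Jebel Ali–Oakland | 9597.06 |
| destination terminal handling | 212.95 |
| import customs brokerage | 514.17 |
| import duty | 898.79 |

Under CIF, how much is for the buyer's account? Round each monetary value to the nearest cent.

CIF: the seller pays costs through ocean freight and marine insurance to the destination port.
Seller's account: goods 3088.54 + inland to port 889.70 + export clearance 201.87 + origin terminal 425.77 + freight 9597.06 = 14202.94
Buyer's account: destination terminal 212.95 + brokerage 514.17 + duty 898.79 = 1625.91

Buyer's account: CAD 1625.91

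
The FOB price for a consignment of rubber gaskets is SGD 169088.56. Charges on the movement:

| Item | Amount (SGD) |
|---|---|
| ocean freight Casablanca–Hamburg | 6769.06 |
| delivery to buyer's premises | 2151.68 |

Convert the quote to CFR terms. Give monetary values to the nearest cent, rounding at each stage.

CFR price: SGD 175857.62

Not relevant to the conversion: delivery — on the buyer under both terms; not part of either seller's price.
From FOB to CFR, the seller additionally bears: freight.
CFR price = 169088.56 + 6769.06 = 175857.62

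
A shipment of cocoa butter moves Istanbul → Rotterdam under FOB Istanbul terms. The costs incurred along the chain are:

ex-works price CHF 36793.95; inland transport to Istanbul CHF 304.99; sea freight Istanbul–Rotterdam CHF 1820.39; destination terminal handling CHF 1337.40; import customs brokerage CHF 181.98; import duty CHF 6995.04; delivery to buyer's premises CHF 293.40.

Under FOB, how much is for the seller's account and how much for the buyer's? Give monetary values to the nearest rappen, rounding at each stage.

Seller: CHF 37098.94; buyer: CHF 10628.21

FOB: the seller bears costs until goods are on board at the origin port; the buyer bears freight, insurance and all costs thereafter.
Seller's account: goods 36793.95 + inland to port 304.99 = 37098.94
Buyer's account: freight 1820.39 + destination terminal 1337.40 + brokerage 181.98 + duty 6995.04 + delivery 293.40 = 10628.21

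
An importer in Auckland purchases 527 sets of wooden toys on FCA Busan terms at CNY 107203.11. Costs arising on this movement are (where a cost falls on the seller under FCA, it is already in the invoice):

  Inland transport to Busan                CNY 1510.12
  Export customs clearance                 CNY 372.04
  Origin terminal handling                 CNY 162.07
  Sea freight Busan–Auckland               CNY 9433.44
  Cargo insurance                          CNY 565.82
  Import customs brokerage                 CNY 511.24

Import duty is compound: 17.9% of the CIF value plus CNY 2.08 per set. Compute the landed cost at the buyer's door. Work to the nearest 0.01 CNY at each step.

FCA: the seller delivers export-cleared goods to the carrier; the buyer bears costs from that point.
Already in the invoice (seller's account under FCA): inland to port, export clearance — exclude.
CIF value = FCA price + origin terminal + freight + insurance = 107203.11 + 162.07 + 9433.44 + 565.82 = 117364.44
Ad valorem component: 117364.44 × 17.9% = 21008.23
Specific component: 527 × 2.08 = 1096.16
Import duty = 21008.23 + 1096.16 = 22104.39
Buyer bears: origin terminal 162.07 + freight 9433.44 + insurance 565.82 + brokerage 511.24 + duty 22104.39 = 32776.96
Landed cost = invoice 107203.11 + 32776.96 = 139980.07

Total landed cost: CNY 139980.07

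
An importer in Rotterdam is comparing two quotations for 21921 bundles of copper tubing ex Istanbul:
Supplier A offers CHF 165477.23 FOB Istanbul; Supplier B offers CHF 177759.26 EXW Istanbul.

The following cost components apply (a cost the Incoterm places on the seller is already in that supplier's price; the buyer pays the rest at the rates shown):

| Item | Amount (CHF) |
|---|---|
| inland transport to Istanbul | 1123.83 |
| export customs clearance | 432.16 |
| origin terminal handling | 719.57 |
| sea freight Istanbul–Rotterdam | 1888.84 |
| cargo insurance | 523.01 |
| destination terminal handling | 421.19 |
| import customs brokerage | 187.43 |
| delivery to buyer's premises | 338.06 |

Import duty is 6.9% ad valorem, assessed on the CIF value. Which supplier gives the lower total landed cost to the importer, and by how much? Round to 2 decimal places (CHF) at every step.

Supplier A (FOB):
CIF value = FOB price + freight + insurance = 165477.23 + 1888.84 + 523.01 = 167889.08
Import duty = 167889.08 × 6.9% = 11584.35
Buyer bears (A): 1888.84 + 523.01 + 421.19 + 187.43 + 338.06 = 3358.53
Landed cost (A) = invoice 165477.23 + 3358.53 + duty 11584.35 = 180420.11
Supplier B (EXW):
CIF value = EXW price + inland to port + export clearance + origin terminal + freight + insurance = 177759.26 + 1123.83 + 432.16 + 719.57 + 1888.84 + 523.01 = 182446.67
Import duty = 182446.67 × 6.9% = 12588.82
Buyer bears (B): 1123.83 + 432.16 + 719.57 + 1888.84 + 523.01 + 421.19 + 187.43 + 338.06 = 5634.09
Landed cost (B) = invoice 177759.26 + 5634.09 + duty 12588.82 = 195982.17
Difference = |180420.11 − 195982.17| = 15562.06

Supplier A is cheaper by CHF 15562.06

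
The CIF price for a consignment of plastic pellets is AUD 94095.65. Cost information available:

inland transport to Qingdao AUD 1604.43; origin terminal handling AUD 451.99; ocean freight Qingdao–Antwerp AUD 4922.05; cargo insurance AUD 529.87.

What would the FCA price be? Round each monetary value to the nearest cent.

Not relevant to the conversion: inland to port — on the seller under both CIF and FCA; already in the CIF price and stays in the FCA price.
From CIF to FCA, the seller no longer bears: origin terminal, freight, insurance.
FCA price = 94095.65 − 451.99 − 4922.05 − 529.87 = 88191.74

FCA price: AUD 88191.74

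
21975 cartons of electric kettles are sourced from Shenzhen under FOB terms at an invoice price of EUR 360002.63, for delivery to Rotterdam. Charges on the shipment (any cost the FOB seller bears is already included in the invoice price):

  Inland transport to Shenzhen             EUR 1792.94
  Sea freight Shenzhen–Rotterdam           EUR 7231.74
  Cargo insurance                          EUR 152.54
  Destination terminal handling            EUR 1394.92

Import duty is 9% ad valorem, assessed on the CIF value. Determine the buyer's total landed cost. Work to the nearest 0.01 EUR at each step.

Total landed cost: EUR 401846.65

FOB: the seller bears costs until goods are on board at the origin port; the buyer bears freight, insurance and all costs thereafter.
Already in the invoice (seller's account under FOB): inland to port — exclude.
CIF value = FOB price + freight + insurance = 360002.63 + 7231.74 + 152.54 = 367386.91
Import duty = 367386.91 × 9% = 33064.82
Buyer bears: freight 7231.74 + insurance 152.54 + destination terminal 1394.92 + duty 33064.82 = 41844.02
Landed cost = invoice 360002.63 + 41844.02 = 401846.65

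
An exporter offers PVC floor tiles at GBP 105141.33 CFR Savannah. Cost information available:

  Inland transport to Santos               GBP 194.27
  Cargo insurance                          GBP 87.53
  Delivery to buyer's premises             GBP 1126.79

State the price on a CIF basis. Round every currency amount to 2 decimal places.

Not relevant to the conversion: inland to port — on the seller under both CFR and CIF; already in the CFR price and stays in the CIF price. delivery — on the buyer under both terms; not part of either seller's price.
From CFR to CIF, the seller additionally bears: insurance.
CIF price = 105141.33 + 87.53 = 105228.86

CIF price: GBP 105228.86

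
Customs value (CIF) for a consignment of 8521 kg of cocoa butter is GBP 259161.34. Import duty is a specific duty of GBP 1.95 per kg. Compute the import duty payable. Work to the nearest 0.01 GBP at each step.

Import duty: GBP 16615.95

Import duty = 8521 × 1.95 = 16615.95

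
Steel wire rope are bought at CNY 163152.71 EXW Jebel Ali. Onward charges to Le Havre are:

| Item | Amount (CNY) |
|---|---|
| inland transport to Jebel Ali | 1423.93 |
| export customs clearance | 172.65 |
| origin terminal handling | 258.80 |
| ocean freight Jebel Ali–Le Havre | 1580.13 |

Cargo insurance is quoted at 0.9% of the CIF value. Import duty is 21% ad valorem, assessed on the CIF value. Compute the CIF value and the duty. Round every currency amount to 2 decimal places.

CIF value: CNY 168101.13; import duty: CNY 35301.24

Let C be the CIF value. C = EXW price + pre-shipment costs + freight + 0.9% × C
C − 0.9% × C = 163152.71 + 1423.93 + 172.65 + 258.80 + 1580.13
0.991 × C = 166588.22
C = 166588.22 / 0.991 = 168101.13
Insurance premium = 0.9% × 168101.13 = 1512.91
Import duty = 168101.13 × 21% = 35301.24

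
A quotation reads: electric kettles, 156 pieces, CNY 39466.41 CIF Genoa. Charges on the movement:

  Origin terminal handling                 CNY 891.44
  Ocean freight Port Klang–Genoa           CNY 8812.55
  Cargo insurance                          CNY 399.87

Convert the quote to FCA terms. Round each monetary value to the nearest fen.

FCA price: CNY 29362.55

From CIF to FCA, the seller no longer bears: origin terminal, freight, insurance.
FCA price = 39466.41 − 891.44 − 8812.55 − 399.87 = 29362.55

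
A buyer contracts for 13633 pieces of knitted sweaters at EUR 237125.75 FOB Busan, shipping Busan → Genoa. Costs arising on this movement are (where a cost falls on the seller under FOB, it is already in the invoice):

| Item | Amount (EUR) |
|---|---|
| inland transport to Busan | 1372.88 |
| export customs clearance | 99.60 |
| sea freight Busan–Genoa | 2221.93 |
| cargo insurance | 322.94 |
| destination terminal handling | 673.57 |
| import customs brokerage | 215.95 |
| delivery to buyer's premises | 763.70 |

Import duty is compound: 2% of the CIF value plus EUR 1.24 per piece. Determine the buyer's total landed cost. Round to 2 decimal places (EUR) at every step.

FOB: the seller bears costs until goods are on board at the origin port; the buyer bears freight, insurance and all costs thereafter.
Already in the invoice (seller's account under FOB): inland to port, export clearance — exclude.
CIF value = FOB price + freight + insurance = 237125.75 + 2221.93 + 322.94 = 239670.62
Ad valorem component: 239670.62 × 2% = 4793.41
Specific component: 13633 × 1.24 = 16904.92
Import duty = 4793.41 + 16904.92 = 21698.33
Buyer bears: freight 2221.93 + insurance 322.94 + destination terminal 673.57 + brokerage 215.95 + delivery 763.70 + duty 21698.33 = 25896.42
Landed cost = invoice 237125.75 + 25896.42 = 263022.17

Total landed cost: EUR 263022.17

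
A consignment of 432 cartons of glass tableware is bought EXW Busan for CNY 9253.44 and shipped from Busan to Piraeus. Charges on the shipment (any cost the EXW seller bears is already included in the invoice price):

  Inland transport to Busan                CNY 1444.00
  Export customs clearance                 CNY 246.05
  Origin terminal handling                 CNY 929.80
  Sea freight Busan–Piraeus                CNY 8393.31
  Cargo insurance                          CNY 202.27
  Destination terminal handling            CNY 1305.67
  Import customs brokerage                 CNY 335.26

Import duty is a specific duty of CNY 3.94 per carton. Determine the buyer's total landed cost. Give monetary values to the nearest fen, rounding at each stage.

EXW: the seller makes goods available at their premises; the buyer bears all onward costs.
CIF value = EXW price + inland to port + export clearance + origin terminal + freight + insurance = 9253.44 + 1444.00 + 246.05 + 929.80 + 8393.31 + 202.27 = 20468.87
Import duty = 432 × 3.94 = 1702.08
Buyer bears: inland to port 1444.00 + export clearance 246.05 + origin terminal 929.80 + freight 8393.31 + insurance 202.27 + destination terminal 1305.67 + brokerage 335.26 + duty 1702.08 = 14558.44
Landed cost = invoice 9253.44 + 14558.44 = 23811.88

Total landed cost: CNY 23811.88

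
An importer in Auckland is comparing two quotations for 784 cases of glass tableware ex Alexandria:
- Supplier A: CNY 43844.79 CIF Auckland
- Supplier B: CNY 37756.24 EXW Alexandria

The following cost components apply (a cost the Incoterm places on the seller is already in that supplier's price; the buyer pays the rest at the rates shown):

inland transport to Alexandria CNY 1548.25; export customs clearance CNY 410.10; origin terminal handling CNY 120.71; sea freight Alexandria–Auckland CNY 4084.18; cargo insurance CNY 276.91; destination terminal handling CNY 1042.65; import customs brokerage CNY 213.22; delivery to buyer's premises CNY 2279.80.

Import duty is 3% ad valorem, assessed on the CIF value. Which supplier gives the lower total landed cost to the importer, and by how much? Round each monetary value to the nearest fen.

Supplier A is cheaper by CNY 362.15

Supplier A (CIF):
The CIF price already equals the CIF value: 43844.79
Import duty = 43844.79 × 3% = 1315.34
Buyer bears (A): 1042.65 + 213.22 + 2279.80 = 3535.67
Landed cost (A) = invoice 43844.79 + 3535.67 + duty 1315.34 = 48695.80
Supplier B (EXW):
CIF value = EXW price + inland to port + export clearance + origin terminal + freight + insurance = 37756.24 + 1548.25 + 410.10 + 120.71 + 4084.18 + 276.91 = 44196.39
Import duty = 44196.39 × 3% = 1325.89
Buyer bears (B): 1548.25 + 410.10 + 120.71 + 4084.18 + 276.91 + 1042.65 + 213.22 + 2279.80 = 9975.82
Landed cost (B) = invoice 37756.24 + 9975.82 + duty 1325.89 = 49057.95
Difference = |48695.80 − 49057.95| = 362.15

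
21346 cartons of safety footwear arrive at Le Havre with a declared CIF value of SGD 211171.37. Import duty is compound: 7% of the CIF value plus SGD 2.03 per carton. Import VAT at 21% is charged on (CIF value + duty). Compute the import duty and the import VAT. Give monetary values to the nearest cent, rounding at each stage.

Import duty: SGD 58114.38; import VAT: SGD 56550.01

Ad valorem component: 211171.37 × 7% = 14782.00
Specific component: 21346 × 2.03 = 43332.38
Import duty = 14782.00 + 43332.38 = 58114.38
VAT base = CIF + duty = 211171.37 + 58114.38 = 269285.75
Import VAT = 269285.75 × 21% = 56550.01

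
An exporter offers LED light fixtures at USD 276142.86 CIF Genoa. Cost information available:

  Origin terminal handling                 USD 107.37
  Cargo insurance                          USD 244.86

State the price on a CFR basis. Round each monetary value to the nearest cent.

Not relevant to the conversion: origin terminal — on the seller under both CIF and CFR; already in the CIF price and stays in the CFR price.
From CIF to CFR, the seller no longer bears: insurance.
CFR price = 276142.86 − 244.86 = 275898.00

CFR price: USD 275898.00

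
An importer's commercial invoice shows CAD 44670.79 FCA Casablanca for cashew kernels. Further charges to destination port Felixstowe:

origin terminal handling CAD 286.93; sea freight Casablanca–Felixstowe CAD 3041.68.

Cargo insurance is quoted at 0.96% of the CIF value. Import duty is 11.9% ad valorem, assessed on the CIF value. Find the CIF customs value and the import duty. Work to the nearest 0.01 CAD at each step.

CIF value: CAD 48464.66; import duty: CAD 5767.29

Let C be the CIF value. C = FCA price + pre-shipment costs + freight + 0.96% × C
C − 0.96% × C = 44670.79 + 286.93 + 3041.68
0.9904 × C = 47999.40
C = 47999.40 / 0.9904 = 48464.66
Insurance premium = 0.96% × 48464.66 = 465.26
Import duty = 48464.66 × 11.9% = 5767.29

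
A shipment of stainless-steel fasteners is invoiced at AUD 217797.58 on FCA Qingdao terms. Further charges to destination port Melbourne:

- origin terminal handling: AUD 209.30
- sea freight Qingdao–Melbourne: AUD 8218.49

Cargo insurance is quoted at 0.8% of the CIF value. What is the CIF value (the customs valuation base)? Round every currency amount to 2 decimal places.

CIF value: AUD 228049.77

Let C be the CIF value. C = FCA price + pre-shipment costs + freight + 0.8% × C
C − 0.8% × C = 217797.58 + 209.30 + 8218.49
0.992 × C = 226225.37
C = 226225.37 / 0.992 = 228049.77
Insurance premium = 0.8% × 228049.77 = 1824.40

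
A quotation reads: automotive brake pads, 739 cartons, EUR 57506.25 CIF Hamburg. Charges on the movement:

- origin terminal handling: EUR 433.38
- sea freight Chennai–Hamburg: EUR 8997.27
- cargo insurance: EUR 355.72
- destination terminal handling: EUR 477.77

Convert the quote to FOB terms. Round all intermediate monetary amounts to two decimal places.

Not relevant to the conversion: origin terminal — on the seller under both CIF and FOB; already in the CIF price and stays in the FOB price. destination terminal — on the buyer under both terms; not part of either seller's price.
From CIF to FOB, the seller no longer bears: freight, insurance.
FOB price = 57506.25 − 8997.27 − 355.72 = 48153.26

FOB price: EUR 48153.26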